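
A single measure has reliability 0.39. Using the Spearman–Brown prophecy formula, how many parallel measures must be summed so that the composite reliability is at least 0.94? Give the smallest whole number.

25

k ≥ ρ*(1−ρ₁)/(ρ₁(1−ρ*)) = 0.94·0.61 / (0.39·0.06) = 24.504.
Smallest integer k = 25.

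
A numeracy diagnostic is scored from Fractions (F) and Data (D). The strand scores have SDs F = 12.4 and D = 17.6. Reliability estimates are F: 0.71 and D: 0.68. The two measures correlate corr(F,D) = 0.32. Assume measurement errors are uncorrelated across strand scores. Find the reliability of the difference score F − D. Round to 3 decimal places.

Var(F−D) = 12.4² + 17.6² − 2·12.4·17.6·0.32 = 463.52 − 139.674 = 323.846.
Under uncorrelated errors the observed covariances equal the true-score covariances, so only the own-variance terms attenuate.
True-score variance = [12.4²·0.71 + 17.6²·0.68] − 139.674 = 319.806 − 139.674 = 180.133.
Reliability = 180.133 / 323.846 = 0.556.

0.556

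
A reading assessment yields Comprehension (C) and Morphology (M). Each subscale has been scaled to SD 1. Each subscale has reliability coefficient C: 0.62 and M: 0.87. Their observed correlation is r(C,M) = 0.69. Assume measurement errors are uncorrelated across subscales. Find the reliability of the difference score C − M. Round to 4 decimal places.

0.1774

Var(C−M) = 1 + 1 − 2·0.69 = 2 − 1.38 = 0.62.
Because errors are independent across components, Cov(Tᵢ,Tⱼ) = Cov(Xᵢ,Xⱼ); the off-diagonal part of the true-score variance is the same as above.
True-score variance = [0.62 + 0.87] − 1.38 = 1.49 − 1.38 = 0.11.
Reliability = 0.11 / 0.62 = 0.1774.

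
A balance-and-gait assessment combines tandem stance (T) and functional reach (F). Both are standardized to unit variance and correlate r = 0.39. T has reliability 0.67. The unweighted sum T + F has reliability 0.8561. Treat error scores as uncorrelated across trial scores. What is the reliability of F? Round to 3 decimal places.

Var(T+F) = 2 + 2·0.39 = 2.780.
True-score variance = ρ_T + ρ_F + 2·0.39, so 0.8561 = (0.67 + ρ_F + 0.78) / 2.780.
ρ_F = 0.8561·2.780 − 0.67 − 0.78 = 0.930.

0.930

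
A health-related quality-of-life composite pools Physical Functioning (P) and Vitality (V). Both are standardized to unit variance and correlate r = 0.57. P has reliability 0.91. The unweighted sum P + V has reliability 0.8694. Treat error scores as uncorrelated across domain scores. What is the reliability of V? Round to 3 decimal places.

Var(P+V) = 2 + 2·0.57 = 3.140.
True-score variance = ρ_P + ρ_V + 2·0.57, so 0.8694 = (0.91 + ρ_V + 1.14) / 3.140.
ρ_V = 0.8694·3.140 − 0.91 − 1.14 = 0.680.

0.680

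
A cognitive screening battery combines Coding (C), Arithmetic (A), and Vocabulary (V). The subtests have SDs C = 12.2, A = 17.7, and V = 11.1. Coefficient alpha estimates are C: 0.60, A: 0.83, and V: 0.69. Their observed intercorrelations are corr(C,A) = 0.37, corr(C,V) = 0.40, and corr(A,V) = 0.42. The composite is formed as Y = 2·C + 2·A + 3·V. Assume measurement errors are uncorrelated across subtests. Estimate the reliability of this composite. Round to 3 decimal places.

Var(Y) = 2²·12.2² + 2²·17.7² + 3²·11.1² + 2·[4·12.2·17.7·0.37 + 6·12.2·11.1·0.40 + 6·17.7·11.1·0.42] = 2957.41 + 2279.41 = 5236.82.
Under uncorrelated errors the observed covariances equal the true-score covariances, so only the own-variance terms attenuate.
True-score variance = [2²·12.2²·0.60 + 2²·17.7²·0.83 + 3²·11.1²·0.69] + 2279.41 = 2162.47 + 2279.41 = 4441.88.
Reliability = 4441.88 / 5236.82 = 0.848.

0.848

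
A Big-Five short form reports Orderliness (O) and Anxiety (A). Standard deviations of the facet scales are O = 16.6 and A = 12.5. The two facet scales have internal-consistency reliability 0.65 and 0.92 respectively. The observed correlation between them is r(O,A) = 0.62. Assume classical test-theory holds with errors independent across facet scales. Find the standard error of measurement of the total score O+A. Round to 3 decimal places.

Var(total) = 431.81 + 257.3 = 689.11.
True-score variance = 322.864 + 257.3 = 580.164, so reliability = 0.8419.
Error variance = 689.11 − 580.164 = 108.946; SEM = √108.946 = 10.438.

10.438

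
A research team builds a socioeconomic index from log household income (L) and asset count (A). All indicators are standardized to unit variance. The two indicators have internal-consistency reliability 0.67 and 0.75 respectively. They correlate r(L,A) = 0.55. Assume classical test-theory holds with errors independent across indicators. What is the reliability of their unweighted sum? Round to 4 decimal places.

0.8129

Var(L+A) = 2 + 2·[0.55] = 2 + 1.1 = 3.1.
With uncorrelated errors the cross-covariances are all true-score covariance, so they carry over unchanged; only the diagonal terms shrink to ρᵢσᵢ².
True-score variance = [0.67 + 0.75] + 1.1 = 1.42 + 1.1 = 2.52.
Reliability = 2.52 / 3.1 = 0.8129.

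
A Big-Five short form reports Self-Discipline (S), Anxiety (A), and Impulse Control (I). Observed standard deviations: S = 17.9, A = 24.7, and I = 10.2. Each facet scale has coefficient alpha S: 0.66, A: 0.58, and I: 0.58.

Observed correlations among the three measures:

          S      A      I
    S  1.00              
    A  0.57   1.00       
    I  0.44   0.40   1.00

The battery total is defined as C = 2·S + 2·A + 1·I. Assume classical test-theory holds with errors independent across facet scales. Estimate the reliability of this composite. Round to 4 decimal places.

0.7709

Var(C) = 2²·17.9² + 2²·24.7² + 10.2² + 2·[4·17.9·24.7·0.57 + 2·17.9·10.2·0.44 + 2·24.7·10.2·0.40] = 3826.04 + 2740.56 = 6566.6.
Because errors are independent across components, Cov(Tᵢ,Tⱼ) = Cov(Xᵢ,Xⱼ); the off-diagonal part of the true-score variance is the same as above.
True-score variance = [2²·17.9²·0.66 + 2²·24.7²·0.58 + 10.2²·0.58] + 2740.56 = 2321.63 + 2740.56 = 5062.19.
Reliability = 5062.19 / 6566.6 = 0.7709.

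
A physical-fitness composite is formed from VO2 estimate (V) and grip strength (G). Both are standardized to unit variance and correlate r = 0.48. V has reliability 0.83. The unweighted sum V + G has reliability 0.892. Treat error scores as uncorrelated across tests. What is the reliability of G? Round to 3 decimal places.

0.850

Var(V+G) = 2 + 2·0.48 = 2.960.
True-score variance = ρ_V + ρ_G + 2·0.48, so 0.892 = (0.83 + ρ_G + 0.96) / 2.960.
ρ_G = 0.892·2.960 − 0.83 − 0.96 = 0.850.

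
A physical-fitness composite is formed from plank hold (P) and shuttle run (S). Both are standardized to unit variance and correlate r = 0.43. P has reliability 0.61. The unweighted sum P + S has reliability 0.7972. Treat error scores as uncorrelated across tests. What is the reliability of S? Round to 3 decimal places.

Var(P+S) = 2 + 2·0.43 = 2.860.
True-score variance = ρ_P + ρ_S + 2·0.43, so 0.7972 = (0.61 + ρ_S + 0.86) / 2.860.
ρ_S = 0.7972·2.860 − 0.61 − 0.86 = 0.810.

0.810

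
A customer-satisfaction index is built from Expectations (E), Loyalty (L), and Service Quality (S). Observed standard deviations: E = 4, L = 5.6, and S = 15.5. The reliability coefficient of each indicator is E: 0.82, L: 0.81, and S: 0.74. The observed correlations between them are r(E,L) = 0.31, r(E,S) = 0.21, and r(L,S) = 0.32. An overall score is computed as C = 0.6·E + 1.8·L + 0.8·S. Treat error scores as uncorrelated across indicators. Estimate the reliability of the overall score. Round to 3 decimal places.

Var(C) = 0.6²·4² + 1.8²·5.6² + 0.8²·15.5² + 2·[1.08·4·5.6·0.31 + 0.48·4·15.5·0.21 + 1.44·5.6·15.5·0.32] = 261.126 + 107.493 = 368.62.
Under uncorrelated errors the observed covariances equal the true-score covariances, so only the own-variance terms attenuate.
True-score variance = [0.6²·4²·0.82 + 1.8²·5.6²·0.81 + 0.8²·15.5²·0.74] + 107.493 = 200.807 + 107.493 = 308.3.
Reliability = 308.3 / 368.62 = 0.836.

0.836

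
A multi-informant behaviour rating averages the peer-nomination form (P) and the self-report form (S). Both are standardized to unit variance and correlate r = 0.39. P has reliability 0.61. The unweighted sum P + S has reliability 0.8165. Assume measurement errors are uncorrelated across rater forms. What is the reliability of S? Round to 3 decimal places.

Var(P+S) = 2 + 2·0.39 = 2.780.
True-score variance = ρ_P + ρ_S + 2·0.39, so 0.8165 = (0.61 + ρ_S + 0.78) / 2.780.
ρ_S = 0.8165·2.780 − 0.61 − 0.78 = 0.880.

0.880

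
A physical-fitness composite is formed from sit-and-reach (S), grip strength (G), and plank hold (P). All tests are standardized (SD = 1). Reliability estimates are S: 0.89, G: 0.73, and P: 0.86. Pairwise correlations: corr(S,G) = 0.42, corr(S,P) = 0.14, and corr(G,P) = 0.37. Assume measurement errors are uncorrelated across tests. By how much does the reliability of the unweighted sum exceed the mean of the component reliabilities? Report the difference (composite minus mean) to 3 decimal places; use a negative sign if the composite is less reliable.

Var(sum) = 3 + 1.86 = 4.86; true-score variance = 2.48 + 1.86 = 4.34; composite reliability = 0.8930.
Mean component reliability = 0.8267.
Difference = 0.8930 − 0.8267 = 0.066.

0.066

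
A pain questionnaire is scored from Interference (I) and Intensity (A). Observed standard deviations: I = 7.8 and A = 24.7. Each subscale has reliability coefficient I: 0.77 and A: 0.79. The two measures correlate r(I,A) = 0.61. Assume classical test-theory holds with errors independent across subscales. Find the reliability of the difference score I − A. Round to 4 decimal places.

0.6740

Var(I−A) = 7.8² + 24.7² − 2·7.8·24.7·0.61 = 670.93 − 235.045 = 435.885.
With uncorrelated errors the cross-covariances are all true-score covariance, so they carry over unchanged; only the diagonal terms shrink to ρᵢσᵢ².
True-score variance = [7.8²·0.77 + 24.7²·0.79] − 235.045 = 528.818 − 235.045 = 293.773.
Reliability = 293.773 / 435.885 = 0.6740.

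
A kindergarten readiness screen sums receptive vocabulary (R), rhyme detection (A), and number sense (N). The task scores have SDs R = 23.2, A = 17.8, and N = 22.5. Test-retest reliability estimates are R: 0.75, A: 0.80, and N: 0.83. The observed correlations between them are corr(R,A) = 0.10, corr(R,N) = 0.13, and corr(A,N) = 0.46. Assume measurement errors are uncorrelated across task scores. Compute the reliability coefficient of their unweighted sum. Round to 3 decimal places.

Var(R+A+N) = 23.2² + 17.8² + 22.5² + 2·[23.2·17.8·0.10 + 23.2·22.5·0.13 + 17.8·22.5·0.46] = 1361.33 + 586.772 = 1948.1.
With uncorrelated errors the cross-covariances are all true-score covariance, so they carry over unchanged; only the diagonal terms shrink to ρᵢσᵢ².
True-score variance = [23.2²·0.75 + 17.8²·0.80 + 22.5²·0.83] + 586.772 = 1077.34 + 586.772 = 1664.11.
Reliability = 1664.11 / 1948.1 = 0.854.

0.854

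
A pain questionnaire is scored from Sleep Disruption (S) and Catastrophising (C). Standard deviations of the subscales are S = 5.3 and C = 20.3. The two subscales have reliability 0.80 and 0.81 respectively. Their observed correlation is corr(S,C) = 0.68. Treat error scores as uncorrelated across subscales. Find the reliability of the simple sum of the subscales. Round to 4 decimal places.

0.8569

Var(S+C) = 5.3² + 20.3² + 2·[5.3·20.3·0.68] = 440.18 + 146.322 = 586.502.
With uncorrelated errors the cross-covariances are all true-score covariance, so they carry over unchanged; only the diagonal terms shrink to ρᵢσᵢ².
True-score variance = [5.3²·0.80 + 20.3²·0.81] + 146.322 = 356.265 + 146.322 = 502.587.
Reliability = 502.587 / 586.502 = 0.8569.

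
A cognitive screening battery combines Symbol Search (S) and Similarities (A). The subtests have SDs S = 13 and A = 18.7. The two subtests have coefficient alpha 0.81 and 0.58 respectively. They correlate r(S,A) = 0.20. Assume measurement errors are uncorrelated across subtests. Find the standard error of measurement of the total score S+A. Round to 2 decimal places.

13.38

Var(total) = 518.69 + 97.24 = 615.93.
True-score variance = 339.71 + 97.24 = 436.95, so reliability = 0.7094.
Error variance = 615.93 − 436.95 = 178.98; SEM = √178.98 = 13.38.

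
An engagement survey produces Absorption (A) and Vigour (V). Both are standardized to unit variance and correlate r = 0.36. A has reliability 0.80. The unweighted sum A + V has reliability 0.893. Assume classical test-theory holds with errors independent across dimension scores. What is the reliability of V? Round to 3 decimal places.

0.909

Var(A+V) = 2 + 2·0.36 = 2.720.
True-score variance = ρ_A + ρ_V + 2·0.36, so 0.893 = (0.80 + ρ_V + 0.72) / 2.720.
ρ_V = 0.893·2.720 − 0.80 − 0.72 = 0.909.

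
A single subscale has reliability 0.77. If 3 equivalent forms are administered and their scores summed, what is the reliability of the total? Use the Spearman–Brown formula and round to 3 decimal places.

ρ_k = kρ / (1 + (k−1)ρ) = 3·0.77 / (1 + 2·0.77) = 2.310 / 2.540 = 0.909.

0.909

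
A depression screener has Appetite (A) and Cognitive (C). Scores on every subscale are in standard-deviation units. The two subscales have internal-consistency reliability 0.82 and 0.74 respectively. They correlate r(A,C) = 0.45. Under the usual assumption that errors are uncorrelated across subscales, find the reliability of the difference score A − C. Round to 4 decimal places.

0.6000

Var(A−C) = 1 + 1 − 2·0.45 = 2 − 0.9 = 1.1.
Because errors are independent across components, Cov(Tᵢ,Tⱼ) = Cov(Xᵢ,Xⱼ); the off-diagonal part of the true-score variance is the same as above.
True-score variance = [0.82 + 0.74] − 0.9 = 1.56 − 0.9 = 0.66.
Reliability = 0.66 / 1.1 = 0.6000.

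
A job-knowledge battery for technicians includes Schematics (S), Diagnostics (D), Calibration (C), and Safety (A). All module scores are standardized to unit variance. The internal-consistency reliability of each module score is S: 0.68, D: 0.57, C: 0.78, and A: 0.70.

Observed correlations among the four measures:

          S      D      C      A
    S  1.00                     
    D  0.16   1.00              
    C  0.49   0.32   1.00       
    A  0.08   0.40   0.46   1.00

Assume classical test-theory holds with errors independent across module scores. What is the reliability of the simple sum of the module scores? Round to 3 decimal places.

Var(S+D+C+A) = 4 + 2·[0.16 + 0.49 + 0.08 + 0.32 + 0.40 + 0.46] = 4 + 3.82 = 7.82.
Under uncorrelated errors the observed covariances equal the true-score covariances, so only the own-variance terms attenuate.
True-score variance = [0.68 + 0.57 + 0.78 + 0.70] + 3.82 = 2.73 + 3.82 = 6.55.
Reliability = 6.55 / 7.82 = 0.838.

0.838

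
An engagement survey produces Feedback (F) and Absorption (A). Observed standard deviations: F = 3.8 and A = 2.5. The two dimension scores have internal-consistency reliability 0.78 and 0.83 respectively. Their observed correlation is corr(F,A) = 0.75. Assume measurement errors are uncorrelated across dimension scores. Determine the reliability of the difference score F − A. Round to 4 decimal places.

Var(F−A) = 3.8² + 2.5² − 2·3.8·2.5·0.75 = 20.69 − 14.25 = 6.44.
With uncorrelated errors the cross-covariances are all true-score covariance, so they carry over unchanged; only the diagonal terms shrink to ρᵢσᵢ².
True-score variance = [3.8²·0.78 + 2.5²·0.83] − 14.25 = 16.4507 − 14.25 = 2.2007.
Reliability = 2.2007 / 6.44 = 0.3417.

0.3417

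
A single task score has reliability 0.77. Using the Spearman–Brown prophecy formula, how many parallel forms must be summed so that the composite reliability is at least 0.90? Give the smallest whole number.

k ≥ ρ*(1−ρ₁)/(ρ₁(1−ρ*)) = 0.90·0.23 / (0.77·0.10) = 2.688.
Smallest integer k = 3.

3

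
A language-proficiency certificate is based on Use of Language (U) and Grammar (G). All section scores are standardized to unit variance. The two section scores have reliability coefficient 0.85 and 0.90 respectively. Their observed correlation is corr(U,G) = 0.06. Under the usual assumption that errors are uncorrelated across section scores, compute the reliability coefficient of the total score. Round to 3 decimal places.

Var(U+G) = 2 + 2·[0.06] = 2 + 0.12 = 2.12.
Because errors are independent across components, Cov(Tᵢ,Tⱼ) = Cov(Xᵢ,Xⱼ); the off-diagonal part of the true-score variance is the same as above.
True-score variance = [0.85 + 0.90] + 0.12 = 1.75 + 0.12 = 1.87.
Reliability = 1.87 / 2.12 = 0.882.

0.882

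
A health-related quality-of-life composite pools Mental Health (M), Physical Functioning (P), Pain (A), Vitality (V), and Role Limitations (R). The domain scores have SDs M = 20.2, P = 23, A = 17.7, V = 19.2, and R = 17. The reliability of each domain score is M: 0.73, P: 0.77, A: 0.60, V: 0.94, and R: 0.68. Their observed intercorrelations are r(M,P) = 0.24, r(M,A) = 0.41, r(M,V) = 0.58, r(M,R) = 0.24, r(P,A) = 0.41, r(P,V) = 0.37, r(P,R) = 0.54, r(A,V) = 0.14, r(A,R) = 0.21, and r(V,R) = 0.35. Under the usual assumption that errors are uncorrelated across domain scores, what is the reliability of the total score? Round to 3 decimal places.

Var(M+P+A+V+R) = 20.2² + 23² + 17.7² + 19.2² + 17² + 2·[20.2·23·0.24 + 20.2·17.7·0.41 + 20.2·19.2·0.58 + 20.2·17·0.24 + 23·17.7·0.41 + 23·19.2·0.37 + 23·17·0.54 + 17.7·19.2·0.14 + 17.7·17·0.21 + 19.2·17·0.35] = 1907.97 + 2663.82 = 4571.79.
Because errors are independent across components, Cov(Tᵢ,Tⱼ) = Cov(Xᵢ,Xⱼ); the off-diagonal part of the true-score variance is the same as above.
True-score variance = [20.2²·0.73 + 23²·0.77 + 17.7²·0.60 + 19.2²·0.94 + 17²·0.68] + 2663.82 = 1436.21 + 2663.82 = 4100.03.
Reliability = 4100.03 / 4571.79 = 0.897.

0.897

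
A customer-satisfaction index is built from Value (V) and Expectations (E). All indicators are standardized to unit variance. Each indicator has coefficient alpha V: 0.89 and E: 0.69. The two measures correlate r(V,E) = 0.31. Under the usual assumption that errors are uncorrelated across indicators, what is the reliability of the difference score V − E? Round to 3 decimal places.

0.696

Var(V−E) = 1 + 1 − 2·0.31 = 2 − 0.62 = 1.38.
With uncorrelated errors the cross-covariances are all true-score covariance, so they carry over unchanged; only the diagonal terms shrink to ρᵢσᵢ².
True-score variance = [0.89 + 0.69] − 0.62 = 1.58 − 0.62 = 0.96.
Reliability = 0.96 / 1.38 = 0.696.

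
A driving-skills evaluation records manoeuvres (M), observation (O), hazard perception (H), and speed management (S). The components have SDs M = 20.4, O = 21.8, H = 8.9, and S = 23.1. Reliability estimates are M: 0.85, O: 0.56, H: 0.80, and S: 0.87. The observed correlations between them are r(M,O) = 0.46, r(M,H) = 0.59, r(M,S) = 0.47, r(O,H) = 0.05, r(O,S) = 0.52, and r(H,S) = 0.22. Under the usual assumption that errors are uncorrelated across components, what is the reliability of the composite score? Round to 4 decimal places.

Var(M+O+H+S) = 20.4² + 21.8² + 8.9² + 23.1² + 2·[20.4·21.8·0.46 + 20.4·8.9·0.59 + 20.4·23.1·0.47 + 21.8·8.9·0.05 + 21.8·23.1·0.52 + 8.9·23.1·0.22] = 1504.22 + 1699.93 = 3204.15.
Under uncorrelated errors the observed covariances equal the true-score covariances, so only the own-variance terms attenuate.
True-score variance = [20.4²·0.85 + 21.8²·0.56 + 8.9²·0.80 + 23.1²·0.87] + 1699.93 = 1147.48 + 1699.93 = 2847.41.
Reliability = 2847.41 / 3204.15 = 0.8887.

0.8887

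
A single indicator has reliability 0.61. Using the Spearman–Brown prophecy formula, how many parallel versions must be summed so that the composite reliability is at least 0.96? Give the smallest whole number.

16

k ≥ ρ*(1−ρ₁)/(ρ₁(1−ρ*)) = 0.96·0.39 / (0.61·0.04) = 15.344.
Smallest integer k = 16.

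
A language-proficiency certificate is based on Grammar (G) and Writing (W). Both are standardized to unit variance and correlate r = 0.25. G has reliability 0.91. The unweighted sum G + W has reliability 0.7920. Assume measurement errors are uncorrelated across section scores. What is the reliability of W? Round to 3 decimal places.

Var(G+W) = 2 + 2·0.25 = 2.500.
True-score variance = ρ_G + ρ_W + 2·0.25, so 0.7920 = (0.91 + ρ_W + 0.50) / 2.500.
ρ_W = 0.7920·2.500 − 0.91 − 0.50 = 0.570.

0.570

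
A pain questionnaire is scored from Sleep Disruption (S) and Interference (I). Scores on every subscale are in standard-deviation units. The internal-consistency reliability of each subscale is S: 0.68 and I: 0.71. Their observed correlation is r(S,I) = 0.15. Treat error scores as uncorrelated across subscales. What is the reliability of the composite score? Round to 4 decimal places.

Var(S+I) = 2 + 2·[0.15] = 2 + 0.3 = 2.3.
Under uncorrelated errors the observed covariances equal the true-score covariances, so only the own-variance terms attenuate.
True-score variance = [0.68 + 0.71] + 0.3 = 1.39 + 0.3 = 1.69.
Reliability = 1.69 / 2.3 = 0.7348.

0.7348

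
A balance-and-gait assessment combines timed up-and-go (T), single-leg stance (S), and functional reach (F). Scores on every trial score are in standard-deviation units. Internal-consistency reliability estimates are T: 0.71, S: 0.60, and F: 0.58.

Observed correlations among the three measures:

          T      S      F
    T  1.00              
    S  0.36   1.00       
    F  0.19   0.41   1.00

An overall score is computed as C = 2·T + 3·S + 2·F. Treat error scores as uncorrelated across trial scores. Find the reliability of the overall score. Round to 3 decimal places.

0.768

Var(C) = 2² + 3² + 2² + 2·[6·0.36 + 4·0.19 + 6·0.41] = 17 + 10.76 = 27.76.
Under uncorrelated errors the observed covariances equal the true-score covariances, so only the own-variance terms attenuate.
True-score variance = [2²·0.71 + 3²·0.60 + 2²·0.58] + 10.76 = 10.56 + 10.76 = 21.32.
Reliability = 21.32 / 27.76 = 0.768.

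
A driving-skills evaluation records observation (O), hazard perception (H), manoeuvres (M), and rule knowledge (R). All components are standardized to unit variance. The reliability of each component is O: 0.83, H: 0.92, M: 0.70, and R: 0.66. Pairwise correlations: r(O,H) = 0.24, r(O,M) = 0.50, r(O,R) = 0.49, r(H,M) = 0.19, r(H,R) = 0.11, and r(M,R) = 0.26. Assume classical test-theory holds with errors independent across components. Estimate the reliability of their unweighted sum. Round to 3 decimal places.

Var(O+H+M+R) = 4 + 2·[0.24 + 0.50 + 0.49 + 0.19 + 0.11 + 0.26] = 4 + 3.58 = 7.58.
Under uncorrelated errors the observed covariances equal the true-score covariances, so only the own-variance terms attenuate.
True-score variance = [0.83 + 0.92 + 0.70 + 0.66] + 3.58 = 3.11 + 3.58 = 6.69.
Reliability = 6.69 / 7.58 = 0.883.

0.883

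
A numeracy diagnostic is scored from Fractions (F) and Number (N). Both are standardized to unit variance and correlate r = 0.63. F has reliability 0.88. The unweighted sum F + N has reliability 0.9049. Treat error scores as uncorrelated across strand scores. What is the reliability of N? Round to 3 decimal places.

Var(F+N) = 2 + 2·0.63 = 3.260.
True-score variance = ρ_F + ρ_N + 2·0.63, so 0.9049 = (0.88 + ρ_N + 1.26) / 3.260.
ρ_N = 0.9049·3.260 − 0.88 − 1.26 = 0.810.

0.810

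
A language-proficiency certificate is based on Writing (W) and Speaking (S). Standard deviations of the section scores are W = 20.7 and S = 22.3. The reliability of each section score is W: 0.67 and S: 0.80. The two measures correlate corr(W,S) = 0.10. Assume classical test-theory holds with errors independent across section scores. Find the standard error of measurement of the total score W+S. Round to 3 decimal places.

15.520

Var(total) = 925.78 + 92.322 = 1018.1.
True-score variance = 684.92 + 92.322 = 777.242, so reliability = 0.7634.
Error variance = 1018.1 − 777.242 = 240.86; SEM = √240.86 = 15.520.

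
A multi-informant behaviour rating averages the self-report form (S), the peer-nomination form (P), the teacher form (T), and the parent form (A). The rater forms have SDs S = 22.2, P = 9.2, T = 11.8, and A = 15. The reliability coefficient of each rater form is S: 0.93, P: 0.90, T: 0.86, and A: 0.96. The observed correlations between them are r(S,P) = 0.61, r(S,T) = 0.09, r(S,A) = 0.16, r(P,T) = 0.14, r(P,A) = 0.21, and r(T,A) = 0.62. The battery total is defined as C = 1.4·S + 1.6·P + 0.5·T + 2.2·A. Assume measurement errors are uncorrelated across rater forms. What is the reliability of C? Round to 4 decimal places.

0.9627

Var(C) = 1.4²·22.2² + 1.6²·9.2² + 0.5²·11.8² + 2.2²·15² + 2·[2.24·22.2·9.2·0.61 + 0.7·22.2·11.8·0.09 + 3.08·22.2·15·0.16 + 0.8·9.2·11.8·0.14 + 3.52·9.2·15·0.21 + 1.1·11.8·15·0.62] = 2306.45 + 1389.12 = 3695.58.
Because errors are independent across components, Cov(Tᵢ,Tⱼ) = Cov(Xᵢ,Xⱼ); the off-diagonal part of the true-score variance is the same as above.
True-score variance = [1.4²·22.2²·0.93 + 1.6²·9.2²·0.90 + 0.5²·11.8²·0.86 + 2.2²·15²·0.96] + 1389.12 = 2168.74 + 1389.12 = 3557.86.
Reliability = 3557.86 / 3695.58 = 0.9627.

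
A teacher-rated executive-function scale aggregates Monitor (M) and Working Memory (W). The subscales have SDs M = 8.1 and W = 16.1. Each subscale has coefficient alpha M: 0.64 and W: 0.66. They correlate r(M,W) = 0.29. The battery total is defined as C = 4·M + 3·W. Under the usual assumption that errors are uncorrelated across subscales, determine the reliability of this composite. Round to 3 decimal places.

Var(C) = 4²·8.1² + 3²·16.1² + 2·[12·8.1·16.1·0.29] = 3382.65 + 907.654 = 4290.3.
With uncorrelated errors the cross-covariances are all true-score covariance, so they carry over unchanged; only the diagonal terms shrink to ρᵢσᵢ².
True-score variance = [4²·8.1²·0.64 + 3²·16.1²·0.66] + 907.654 = 2211.55 + 907.654 = 3119.21.
Reliability = 3119.21 / 4290.3 = 0.727.

0.727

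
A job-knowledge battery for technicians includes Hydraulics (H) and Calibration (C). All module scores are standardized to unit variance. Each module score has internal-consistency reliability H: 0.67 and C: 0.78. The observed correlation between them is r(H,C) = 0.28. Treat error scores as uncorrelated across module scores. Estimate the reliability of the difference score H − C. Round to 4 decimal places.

Var(H−C) = 1 + 1 − 2·0.28 = 2 − 0.56 = 1.44.
With uncorrelated errors the cross-covariances are all true-score covariance, so they carry over unchanged; only the diagonal terms shrink to ρᵢσᵢ².
True-score variance = [0.67 + 0.78] − 0.56 = 1.45 − 0.56 = 0.89.
Reliability = 0.89 / 1.44 = 0.6181.

0.6181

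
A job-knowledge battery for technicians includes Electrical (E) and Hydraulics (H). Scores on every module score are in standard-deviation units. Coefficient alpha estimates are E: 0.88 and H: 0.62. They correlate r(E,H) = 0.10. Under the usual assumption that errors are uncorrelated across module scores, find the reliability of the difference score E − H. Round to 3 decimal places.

0.722

Var(E−H) = 1 + 1 − 2·0.10 = 2 − 0.2 = 1.8.
Because errors are independent across components, Cov(Tᵢ,Tⱼ) = Cov(Xᵢ,Xⱼ); the off-diagonal part of the true-score variance is the same as above.
True-score variance = [0.88 + 0.62] − 0.2 = 1.5 − 0.2 = 1.3.
Reliability = 1.3 / 1.8 = 0.722.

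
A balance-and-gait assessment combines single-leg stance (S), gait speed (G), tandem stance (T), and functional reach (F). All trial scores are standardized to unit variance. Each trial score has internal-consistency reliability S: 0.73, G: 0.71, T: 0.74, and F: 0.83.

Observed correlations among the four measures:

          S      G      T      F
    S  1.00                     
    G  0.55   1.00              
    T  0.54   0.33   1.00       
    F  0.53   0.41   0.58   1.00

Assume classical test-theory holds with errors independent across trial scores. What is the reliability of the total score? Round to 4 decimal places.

Var(S+G+T+F) = 4 + 2·[0.55 + 0.54 + 0.53 + 0.33 + 0.41 + 0.58] = 4 + 5.88 = 9.88.
With uncorrelated errors the cross-covariances are all true-score covariance, so they carry over unchanged; only the diagonal terms shrink to ρᵢσᵢ².
True-score variance = [0.73 + 0.71 + 0.74 + 0.83] + 5.88 = 3.01 + 5.88 = 8.89.
Reliability = 8.89 / 9.88 = 0.8998.

0.8998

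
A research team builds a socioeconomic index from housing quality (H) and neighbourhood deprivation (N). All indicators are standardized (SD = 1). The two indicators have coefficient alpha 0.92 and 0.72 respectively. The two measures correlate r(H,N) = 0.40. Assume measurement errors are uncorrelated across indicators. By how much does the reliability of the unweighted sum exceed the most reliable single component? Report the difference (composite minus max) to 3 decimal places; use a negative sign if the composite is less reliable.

Var(sum) = 2 + 0.8 = 2.8; true-score variance = 1.64 + 0.8 = 2.44; composite reliability = 0.8714.
Max component reliability = 0.9200.
Difference = 0.8714 − 0.9200 = -0.049.

-0.049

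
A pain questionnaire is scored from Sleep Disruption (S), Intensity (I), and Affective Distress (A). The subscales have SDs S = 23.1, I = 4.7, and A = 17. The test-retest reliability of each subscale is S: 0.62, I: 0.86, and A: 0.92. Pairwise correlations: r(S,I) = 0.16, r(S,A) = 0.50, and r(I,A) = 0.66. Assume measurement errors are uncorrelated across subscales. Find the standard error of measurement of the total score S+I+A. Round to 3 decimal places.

15.132

Var(total) = 844.7 + 532.91 = 1377.61.
True-score variance = 615.716 + 532.91 = 1148.63, so reliability = 0.8338.
Error variance = 1377.61 − 1148.63 = 228.984; SEM = √228.984 = 15.132.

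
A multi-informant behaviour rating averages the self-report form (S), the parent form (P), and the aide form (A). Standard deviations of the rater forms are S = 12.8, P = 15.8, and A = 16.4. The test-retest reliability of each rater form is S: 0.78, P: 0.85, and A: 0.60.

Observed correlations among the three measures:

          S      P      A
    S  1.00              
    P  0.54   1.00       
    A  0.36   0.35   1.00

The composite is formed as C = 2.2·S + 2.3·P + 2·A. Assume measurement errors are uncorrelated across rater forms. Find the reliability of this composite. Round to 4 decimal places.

Var(C) = 2.2²·12.8² + 2.3²·15.8² + 2²·16.4² + 2·[5.06·12.8·15.8·0.54 + 4.4·12.8·16.4·0.36 + 4.6·15.8·16.4·0.35] = 3189.42 + 2604.59 = 5794.02.
Because errors are independent across components, Cov(Tᵢ,Tⱼ) = Cov(Xᵢ,Xⱼ); the off-diagonal part of the true-score variance is the same as above.
True-score variance = [2.2²·12.8²·0.78 + 2.3²·15.8²·0.85 + 2²·16.4²·0.60] + 2604.59 = 2386.54 + 2604.59 = 4991.13.
Reliability = 4991.13 / 5794.02 = 0.8614.

0.8614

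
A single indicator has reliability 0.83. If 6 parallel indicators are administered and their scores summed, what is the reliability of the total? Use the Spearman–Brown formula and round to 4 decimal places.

ρ_k = kρ / (1 + (k−1)ρ) = 6·0.83 / (1 + 5·0.83) = 4.980 / 5.150 = 0.9670.

0.9670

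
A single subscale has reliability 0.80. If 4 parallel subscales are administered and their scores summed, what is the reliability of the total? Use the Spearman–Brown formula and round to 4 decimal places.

ρ_k = kρ / (1 + (k−1)ρ) = 4·0.80 / (1 + 3·0.80) = 3.200 / 3.400 = 0.9412.

0.9412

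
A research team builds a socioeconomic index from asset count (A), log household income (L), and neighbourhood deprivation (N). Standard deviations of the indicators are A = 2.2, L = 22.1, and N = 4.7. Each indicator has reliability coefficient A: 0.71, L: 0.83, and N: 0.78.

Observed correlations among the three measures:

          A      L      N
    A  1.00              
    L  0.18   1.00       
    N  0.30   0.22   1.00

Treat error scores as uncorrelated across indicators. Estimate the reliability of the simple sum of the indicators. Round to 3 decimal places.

0.847

Var(A+L+N) = 2.2² + 22.1² + 4.7² + 2·[2.2·22.1·0.18 + 2.2·4.7·0.30 + 22.1·4.7·0.22] = 515.34 + 69.41 = 584.75.
With uncorrelated errors the cross-covariances are all true-score covariance, so they carry over unchanged; only the diagonal terms shrink to ρᵢσᵢ².
True-score variance = [2.2²·0.71 + 22.1²·0.83 + 4.7²·0.78] + 69.41 = 426.047 + 69.41 = 495.457.
Reliability = 495.457 / 584.75 = 0.847.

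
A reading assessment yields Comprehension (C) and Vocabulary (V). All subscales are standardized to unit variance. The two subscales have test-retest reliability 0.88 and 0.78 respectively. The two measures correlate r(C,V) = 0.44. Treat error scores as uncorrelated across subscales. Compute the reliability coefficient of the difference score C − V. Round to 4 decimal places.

0.6964

Var(C−V) = 1 + 1 − 2·0.44 = 2 − 0.88 = 1.12.
Because errors are independent across components, Cov(Tᵢ,Tⱼ) = Cov(Xᵢ,Xⱼ); the off-diagonal part of the true-score variance is the same as above.
True-score variance = [0.88 + 0.78] − 0.88 = 1.66 − 0.88 = 0.78.
Reliability = 0.78 / 1.12 = 0.6964.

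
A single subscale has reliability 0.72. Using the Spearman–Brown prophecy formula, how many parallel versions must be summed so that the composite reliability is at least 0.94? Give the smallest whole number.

k ≥ ρ*(1−ρ₁)/(ρ₁(1−ρ*)) = 0.94·0.28 / (0.72·0.06) = 6.093.
Smallest integer k = 7.

7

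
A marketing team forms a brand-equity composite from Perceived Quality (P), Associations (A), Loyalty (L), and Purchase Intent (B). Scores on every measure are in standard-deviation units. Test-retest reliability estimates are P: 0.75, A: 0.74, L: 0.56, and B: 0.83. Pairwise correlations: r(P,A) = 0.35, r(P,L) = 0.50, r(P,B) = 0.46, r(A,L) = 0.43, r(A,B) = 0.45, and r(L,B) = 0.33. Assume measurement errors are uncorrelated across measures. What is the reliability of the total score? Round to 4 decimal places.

Var(P+A+L+B) = 4 + 2·[0.35 + 0.50 + 0.46 + 0.43 + 0.45 + 0.33] = 4 + 5.04 = 9.04.
With uncorrelated errors the cross-covariances are all true-score covariance, so they carry over unchanged; only the diagonal terms shrink to ρᵢσᵢ².
True-score variance = [0.75 + 0.74 + 0.56 + 0.83] + 5.04 = 2.88 + 5.04 = 7.92.
Reliability = 7.92 / 9.04 = 0.8761.

0.8761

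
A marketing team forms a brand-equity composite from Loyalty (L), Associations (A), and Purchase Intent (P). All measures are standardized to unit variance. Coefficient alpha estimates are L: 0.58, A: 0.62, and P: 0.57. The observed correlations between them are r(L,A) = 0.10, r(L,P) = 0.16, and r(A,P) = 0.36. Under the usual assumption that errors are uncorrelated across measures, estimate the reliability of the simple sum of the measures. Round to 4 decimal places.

0.7099

Var(L+A+P) = 3 + 2·[0.10 + 0.16 + 0.36] = 3 + 1.24 = 4.24.
Because errors are independent across components, Cov(Tᵢ,Tⱼ) = Cov(Xᵢ,Xⱼ); the off-diagonal part of the true-score variance is the same as above.
True-score variance = [0.58 + 0.62 + 0.57] + 1.24 = 1.77 + 1.24 = 3.01.
Reliability = 3.01 / 4.24 = 0.7099.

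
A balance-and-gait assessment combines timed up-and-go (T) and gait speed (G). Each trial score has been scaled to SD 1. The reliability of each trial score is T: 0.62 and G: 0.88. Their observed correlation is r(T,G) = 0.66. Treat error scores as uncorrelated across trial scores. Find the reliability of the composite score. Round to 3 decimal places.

0.849

Var(T+G) = 2 + 2·[0.66] = 2 + 1.32 = 3.32.
Under uncorrelated errors the observed covariances equal the true-score covariances, so only the own-variance terms attenuate.
True-score variance = [0.62 + 0.88] + 1.32 = 1.5 + 1.32 = 2.82.
Reliability = 2.82 / 3.32 = 0.849.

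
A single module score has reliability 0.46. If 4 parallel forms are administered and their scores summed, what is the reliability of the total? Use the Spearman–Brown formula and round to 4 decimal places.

ρ_k = kρ / (1 + (k−1)ρ) = 4·0.46 / (1 + 3·0.46) = 1.840 / 2.380 = 0.7731.

0.7731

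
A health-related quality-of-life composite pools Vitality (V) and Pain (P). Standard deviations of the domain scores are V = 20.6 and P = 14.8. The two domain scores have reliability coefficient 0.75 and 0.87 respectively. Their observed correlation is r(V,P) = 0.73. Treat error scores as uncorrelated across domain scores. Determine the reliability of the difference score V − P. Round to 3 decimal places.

Var(V−P) = 20.6² + 14.8² − 2·20.6·14.8·0.73 = 643.4 − 445.125 = 198.275.
With uncorrelated errors the cross-covariances are all true-score covariance, so they carry over unchanged; only the diagonal terms shrink to ρᵢσᵢ².
True-score variance = [20.6²·0.75 + 14.8²·0.87] − 445.125 = 508.835 − 445.125 = 63.71.
Reliability = 63.71 / 198.275 = 0.321.

0.321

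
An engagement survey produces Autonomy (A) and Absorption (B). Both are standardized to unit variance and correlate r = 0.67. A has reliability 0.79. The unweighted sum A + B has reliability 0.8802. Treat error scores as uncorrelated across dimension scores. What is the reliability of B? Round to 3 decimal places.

0.810

Var(A+B) = 2 + 2·0.67 = 3.340.
True-score variance = ρ_A + ρ_B + 2·0.67, so 0.8802 = (0.79 + ρ_B + 1.34) / 3.340.
ρ_B = 0.8802·3.340 − 0.79 − 1.34 = 0.810.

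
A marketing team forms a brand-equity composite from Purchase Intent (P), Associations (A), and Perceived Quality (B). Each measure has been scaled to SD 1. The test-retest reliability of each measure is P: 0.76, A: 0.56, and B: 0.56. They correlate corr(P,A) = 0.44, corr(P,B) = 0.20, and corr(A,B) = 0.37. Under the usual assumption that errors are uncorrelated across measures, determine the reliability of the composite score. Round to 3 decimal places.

Var(P+A+B) = 3 + 2·[0.44 + 0.20 + 0.37] = 3 + 2.02 = 5.02.
Because errors are independent across components, Cov(Tᵢ,Tⱼ) = Cov(Xᵢ,Xⱼ); the off-diagonal part of the true-score variance is the same as above.
True-score variance = [0.76 + 0.56 + 0.56] + 2.02 = 1.88 + 2.02 = 3.9.
Reliability = 3.9 / 5.02 = 0.777.

0.777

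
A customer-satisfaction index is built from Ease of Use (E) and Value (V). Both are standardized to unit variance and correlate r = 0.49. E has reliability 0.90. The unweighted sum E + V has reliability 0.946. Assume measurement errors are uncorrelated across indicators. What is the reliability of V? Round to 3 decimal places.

0.939

Var(E+V) = 2 + 2·0.49 = 2.980.
True-score variance = ρ_E + ρ_V + 2·0.49, so 0.946 = (0.90 + ρ_V + 0.98) / 2.980.
ρ_V = 0.946·2.980 − 0.90 − 0.98 = 0.939.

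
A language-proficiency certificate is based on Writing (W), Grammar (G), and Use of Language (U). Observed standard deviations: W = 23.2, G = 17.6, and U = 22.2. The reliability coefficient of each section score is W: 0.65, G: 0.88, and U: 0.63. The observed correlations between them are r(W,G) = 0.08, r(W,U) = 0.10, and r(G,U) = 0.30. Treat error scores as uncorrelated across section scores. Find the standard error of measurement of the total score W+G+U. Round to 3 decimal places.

Var(total) = 1340.84 + 402.771 = 1743.61.
True-score variance = 932.934 + 402.771 = 1335.71, so reliability = 0.7661.
Error variance = 1743.61 − 1335.71 = 407.906; SEM = √407.906 = 20.197.

20.197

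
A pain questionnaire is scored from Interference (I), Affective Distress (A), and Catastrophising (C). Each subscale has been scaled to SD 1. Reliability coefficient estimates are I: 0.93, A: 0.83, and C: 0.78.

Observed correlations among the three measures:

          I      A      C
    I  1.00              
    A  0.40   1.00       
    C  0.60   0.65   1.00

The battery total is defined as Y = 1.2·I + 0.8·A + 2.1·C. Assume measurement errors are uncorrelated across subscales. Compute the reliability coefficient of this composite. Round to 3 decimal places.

0.905

Var(Y) = 1.2² + 0.8² + 2.1² + 2·[0.96·0.40 + 2.52·0.60 + 1.68·0.65] = 6.49 + 5.976 = 12.466.
With uncorrelated errors the cross-covariances are all true-score covariance, so they carry over unchanged; only the diagonal terms shrink to ρᵢσᵢ².
True-score variance = [1.2²·0.93 + 0.8²·0.83 + 2.1²·0.78] + 5.976 = 5.3102 + 5.976 = 11.2862.
Reliability = 11.2862 / 12.466 = 0.905.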